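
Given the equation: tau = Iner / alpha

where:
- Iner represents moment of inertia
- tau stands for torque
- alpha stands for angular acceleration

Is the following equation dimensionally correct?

No

Iner (moment of inertia) has dimensions [L^2 M].
tau (torque) has dimensions [L^2 M T^-2].
alpha (angular acceleration) has dimensions [T^-2].

Left side: [L^2 M T^-2]
Right side: [L^2 M T^2]

The two sides have different dimensions, so the equation is NOT dimensionally consistent.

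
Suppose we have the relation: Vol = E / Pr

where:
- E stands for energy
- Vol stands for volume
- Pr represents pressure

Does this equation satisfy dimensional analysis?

Yes

E (energy) has dimensions [L^2 M T^-2].
Vol (volume) has dimensions [L^3].
Pr (pressure) has dimensions [L^-1 M T^-2].

Left side: [L^3]
Right side: [L^3]

Both sides have the same dimensions, so the equation is dimensionally consistent.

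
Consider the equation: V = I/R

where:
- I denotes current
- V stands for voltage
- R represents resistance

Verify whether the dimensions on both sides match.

No

I (current) has dimensions [I].
V (voltage) has dimensions [I^-1 L^2 M T^-3].
R (resistance) has dimensions [I^-2 L^2 M T^-3].

Left side: [I^-1 L^2 M T^-3]
Right side: [I^3 L^-2 M^-1 T^3]

The two sides have different dimensions, so the equation is NOT dimensionally consistent.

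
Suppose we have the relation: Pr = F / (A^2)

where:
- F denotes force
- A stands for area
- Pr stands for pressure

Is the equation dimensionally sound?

No

F (force) has dimensions [L M T^-2].
A (area) has dimensions [L^2].
Pr (pressure) has dimensions [L^-1 M T^-2].

Left side: [L^-1 M T^-2]
Right side: [L^-3 M T^-2]

The two sides have different dimensions, so the equation is NOT dimensionally consistent.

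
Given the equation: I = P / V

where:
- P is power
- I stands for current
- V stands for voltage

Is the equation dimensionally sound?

Yes

P (power) has dimensions [L^2 M T^-3].
I (current) has dimensions [I].
V (voltage) has dimensions [I^-1 L^2 M T^-3].

Left side: [I]
Right side: [I]

Both sides have the same dimensions, so the equation is dimensionally consistent.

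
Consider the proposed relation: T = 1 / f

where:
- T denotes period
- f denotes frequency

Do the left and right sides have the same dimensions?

Yes

T (period) has dimensions [T].
f (frequency) has dimensions [T^-1].

Left side: [T]
Right side: [T]

Both sides have the same dimensions, so the equation is dimensionally consistent.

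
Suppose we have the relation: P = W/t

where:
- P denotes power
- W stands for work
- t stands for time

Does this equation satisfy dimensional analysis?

Yes

P (power) has dimensions [L^2 M T^-3].
W (work) has dimensions [L^2 M T^-2].
t (time) has dimensions [T].

Left side: [L^2 M T^-3]
Right side: [L^2 M T^-3]

Both sides have the same dimensions, so the equation is dimensionally consistent.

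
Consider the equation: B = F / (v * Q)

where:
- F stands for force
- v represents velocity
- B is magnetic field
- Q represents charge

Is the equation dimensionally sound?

Yes

F (force) has dimensions [L M T^-2].
v (velocity) has dimensions [L T^-1].
B (magnetic field) has dimensions [I^-1 M T^-2].
Q (charge) has dimensions [I T].

Left side: [I^-1 M T^-2]
Right side: [I^-1 M T^-2]

Both sides have the same dimensions, so the equation is dimensionally consistent.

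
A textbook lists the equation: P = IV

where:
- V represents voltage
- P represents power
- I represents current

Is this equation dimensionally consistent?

Yes

V (voltage) has dimensions [I^-1 L^2 M T^-3].
P (power) has dimensions [L^2 M T^-3].
I (current) has dimensions [I].

Left side: [L^2 M T^-3]
Right side: [L^2 M T^-3]

Both sides have the same dimensions, so the equation is dimensionally consistent.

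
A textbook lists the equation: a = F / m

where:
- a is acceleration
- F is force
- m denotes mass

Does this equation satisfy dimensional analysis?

Yes

a (acceleration) has dimensions [L T^-2].
F (force) has dimensions [L M T^-2].
m (mass) has dimensions [M].

Left side: [L T^-2]
Right side: [L T^-2]

Both sides have the same dimensions, so the equation is dimensionally consistent.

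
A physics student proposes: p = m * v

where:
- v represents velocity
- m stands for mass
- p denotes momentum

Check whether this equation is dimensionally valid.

Yes

v (velocity) has dimensions [L T^-1].
m (mass) has dimensions [M].
p (momentum) has dimensions [L M T^-1].

Left side: [L M T^-1]
Right side: [L M T^-1]

Both sides have the same dimensions, so the equation is dimensionally consistent.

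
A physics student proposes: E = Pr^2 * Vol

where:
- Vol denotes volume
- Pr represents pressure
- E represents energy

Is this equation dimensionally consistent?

No

Vol (volume) has dimensions [L^3].
Pr (pressure) has dimensions [L^-1 M T^-2].
E (energy) has dimensions [L^2 M T^-2].

Left side: [L^2 M T^-2]
Right side: [L M^2 T^-4]

The two sides have different dimensions, so the equation is NOT dimensionally consistent.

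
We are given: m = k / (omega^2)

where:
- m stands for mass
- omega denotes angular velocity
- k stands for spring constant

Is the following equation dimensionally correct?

Yes

m (mass) has dimensions [M].
omega (angular velocity) has dimensions [T^-1].
k (spring constant) has dimensions [M T^-2].

Left side: [M]
Right side: [M]

Both sides have the same dimensions, so the equation is dimensionally consistent.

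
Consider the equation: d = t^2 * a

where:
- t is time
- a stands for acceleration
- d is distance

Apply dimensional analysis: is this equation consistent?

Yes

t (time) has dimensions [T].
a (acceleration) has dimensions [L T^-2].
d (distance) has dimensions [L].

Left side: [L]
Right side: [L]

Both sides have the same dimensions, so the equation is dimensionally consistent.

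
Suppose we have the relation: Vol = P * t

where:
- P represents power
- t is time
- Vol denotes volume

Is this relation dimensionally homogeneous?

No

P (power) has dimensions [L^2 M T^-3].
t (time) has dimensions [T].
Vol (volume) has dimensions [L^3].

Left side: [L^3]
Right side: [L^2 M T^-2]

The two sides have different dimensions, so the equation is NOT dimensionally consistent.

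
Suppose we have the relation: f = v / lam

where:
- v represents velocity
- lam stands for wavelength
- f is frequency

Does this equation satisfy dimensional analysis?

Yes

v (velocity) has dimensions [L T^-1].
lam (wavelength) has dimensions [L].
f (frequency) has dimensions [T^-1].

Left side: [T^-1]
Right side: [T^-1]

Both sides have the same dimensions, so the equation is dimensionally consistent.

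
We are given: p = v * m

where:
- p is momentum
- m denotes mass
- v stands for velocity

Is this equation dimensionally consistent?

Yes

p (momentum) has dimensions [L M T^-1].
m (mass) has dimensions [M].
v (velocity) has dimensions [L T^-1].

Left side: [L M T^-1]
Right side: [L M T^-1]

Both sides have the same dimensions, so the equation is dimensionally consistent.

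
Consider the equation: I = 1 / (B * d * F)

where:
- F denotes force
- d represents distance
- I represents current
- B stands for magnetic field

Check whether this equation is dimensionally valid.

No

F (force) has dimensions [L M T^-2].
d (distance) has dimensions [L].
I (current) has dimensions [I].
B (magnetic field) has dimensions [I^-1 M T^-2].

Left side: [I]
Right side: [I L^-2 M^-2 T^4]

The two sides have different dimensions, so the equation is NOT dimensionally consistent.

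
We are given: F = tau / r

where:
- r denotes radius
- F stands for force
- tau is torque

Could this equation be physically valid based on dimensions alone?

Yes

r (radius) has dimensions [L].
F (force) has dimensions [L M T^-2].
tau (torque) has dimensions [L^2 M T^-2].

Left side: [L M T^-2]
Right side: [L M T^-2]

Both sides have the same dimensions, so the equation is dimensionally consistent.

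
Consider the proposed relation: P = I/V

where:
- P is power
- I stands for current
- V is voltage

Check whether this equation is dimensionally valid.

No

P (power) has dimensions [L^2 M T^-3].
I (current) has dimensions [I].
V (voltage) has dimensions [I^-1 L^2 M T^-3].

Left side: [L^2 M T^-3]
Right side: [I^2 L^-2 M^-1 T^3]

The two sides have different dimensions, so the equation is NOT dimensionally consistent.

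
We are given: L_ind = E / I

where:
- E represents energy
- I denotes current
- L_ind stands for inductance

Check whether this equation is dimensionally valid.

No

E (energy) has dimensions [L^2 M T^-2].
I (current) has dimensions [I].
L_ind (inductance) has dimensions [I^-2 L^2 M T^-2].

Left side: [I^-2 L^2 M T^-2]
Right side: [I^-1 L^2 M T^-2]

The two sides have different dimensions, so the equation is NOT dimensionally consistent.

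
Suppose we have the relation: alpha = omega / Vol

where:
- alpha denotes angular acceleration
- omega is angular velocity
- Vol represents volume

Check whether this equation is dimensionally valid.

No

alpha (angular acceleration) has dimensions [T^-2].
omega (angular velocity) has dimensions [T^-1].
Vol (volume) has dimensions [L^3].

Left side: [T^-2]
Right side: [L^-3 T^-1]

The two sides have different dimensions, so the equation is NOT dimensionally consistent.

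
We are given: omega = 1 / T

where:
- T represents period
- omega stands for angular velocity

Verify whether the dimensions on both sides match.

Yes

T (period) has dimensions [T].
omega (angular velocity) has dimensions [T^-1].

Left side: [T^-1]
Right side: [T^-1]

Both sides have the same dimensions, so the equation is dimensionally consistent.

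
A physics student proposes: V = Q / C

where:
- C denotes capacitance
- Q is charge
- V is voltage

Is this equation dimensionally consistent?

Yes

C (capacitance) has dimensions [I^2 L^-2 M^-1 T^4].
Q (charge) has dimensions [I T].
V (voltage) has dimensions [I^-1 L^2 M T^-3].

Left side: [I^-1 L^2 M T^-3]
Right side: [I^-1 L^2 M T^-3]

Both sides have the same dimensions, so the equation is dimensionally consistent.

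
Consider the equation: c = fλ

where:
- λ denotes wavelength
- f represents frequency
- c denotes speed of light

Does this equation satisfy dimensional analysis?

Yes

λ (wavelength) has dimensions [L].
f (frequency) has dimensions [T^-1].
c (speed of light) has dimensions [L T^-1].

Left side: [L T^-1]
Right side: [L T^-1]

Both sides have the same dimensions, so the equation is dimensionally consistent.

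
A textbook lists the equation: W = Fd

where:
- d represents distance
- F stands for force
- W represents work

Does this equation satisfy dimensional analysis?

Yes

d (distance) has dimensions [L].
F (force) has dimensions [L M T^-2].
W (work) has dimensions [L^2 M T^-2].

Left side: [L^2 M T^-2]
Right side: [L^2 M T^-2]

Both sides have the same dimensions, so the equation is dimensionally consistent.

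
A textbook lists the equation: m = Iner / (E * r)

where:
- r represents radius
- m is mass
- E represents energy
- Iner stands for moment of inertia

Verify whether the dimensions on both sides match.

No

r (radius) has dimensions [L].
m (mass) has dimensions [M].
E (energy) has dimensions [L^2 M T^-2].
Iner (moment of inertia) has dimensions [L^2 M].

Left side: [M]
Right side: [L^-1 T^2]

The two sides have different dimensions, so the equation is NOT dimensionally consistent.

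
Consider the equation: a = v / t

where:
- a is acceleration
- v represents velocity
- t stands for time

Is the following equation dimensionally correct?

Yes

a (acceleration) has dimensions [L T^-2].
v (velocity) has dimensions [L T^-1].
t (time) has dimensions [T].

Left side: [L T^-2]
Right side: [L T^-2]

Both sides have the same dimensions, so the equation is dimensionally consistent.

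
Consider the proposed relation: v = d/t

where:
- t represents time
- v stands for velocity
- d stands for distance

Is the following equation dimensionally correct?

Yes

t (time) has dimensions [T].
v (velocity) has dimensions [L T^-1].
d (distance) has dimensions [L].

Left side: [L T^-1]
Right side: [L T^-1]

Both sides have the same dimensions, so the equation is dimensionally consistent.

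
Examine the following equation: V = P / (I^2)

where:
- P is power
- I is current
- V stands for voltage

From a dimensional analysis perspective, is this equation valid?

No

P (power) has dimensions [L^2 M T^-3].
I (current) has dimensions [I].
V (voltage) has dimensions [I^-1 L^2 M T^-3].

Left side: [I^-1 L^2 M T^-3]
Right side: [I^-2 L^2 M T^-3]

The two sides have different dimensions, so the equation is NOT dimensionally consistent.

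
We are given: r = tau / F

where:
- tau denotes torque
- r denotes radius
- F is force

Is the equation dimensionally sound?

Yes

tau (torque) has dimensions [L^2 M T^-2].
r (radius) has dimensions [L].
F (force) has dimensions [L M T^-2].

Left side: [L]
Right side: [L]

Both sides have the same dimensions, so the equation is dimensionally consistent.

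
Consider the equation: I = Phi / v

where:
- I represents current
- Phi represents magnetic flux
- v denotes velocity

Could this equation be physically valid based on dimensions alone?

No

I (current) has dimensions [I].
Phi (magnetic flux) has dimensions [I^-1 L^2 M T^-2].
v (velocity) has dimensions [L T^-1].

Left side: [I]
Right side: [I^-1 L M T^-1]

The two sides have different dimensions, so the equation is NOT dimensionally consistent.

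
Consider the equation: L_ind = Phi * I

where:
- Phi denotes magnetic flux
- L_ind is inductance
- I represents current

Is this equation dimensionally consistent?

No

Phi (magnetic flux) has dimensions [I^-1 L^2 M T^-2].
L_ind (inductance) has dimensions [I^-2 L^2 M T^-2].
I (current) has dimensions [I].

Left side: [I^-2 L^2 M T^-2]
Right side: [L^2 M T^-2]

The two sides have different dimensions, so the equation is NOT dimensionally consistent.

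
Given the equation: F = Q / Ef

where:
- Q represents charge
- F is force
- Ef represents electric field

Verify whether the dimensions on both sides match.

No

Q (charge) has dimensions [I T].
F (force) has dimensions [L M T^-2].
Ef (electric field) has dimensions [I^-1 L M T^-3].

Left side: [L M T^-2]
Right side: [I^2 L^-1 M^-1 T^4]

The two sides have different dimensions, so the equation is NOT dimensionally consistent.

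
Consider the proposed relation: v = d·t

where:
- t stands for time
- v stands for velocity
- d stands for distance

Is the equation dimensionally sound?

No

t (time) has dimensions [T].
v (velocity) has dimensions [L T^-1].
d (distance) has dimensions [L].

Left side: [L T^-1]
Right side: [L T]

The two sides have different dimensions, so the equation is NOT dimensionally consistent.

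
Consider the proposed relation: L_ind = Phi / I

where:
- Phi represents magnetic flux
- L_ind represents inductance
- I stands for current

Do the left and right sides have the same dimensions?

Yes

Phi (magnetic flux) has dimensions [I^-1 L^2 M T^-2].
L_ind (inductance) has dimensions [I^-2 L^2 M T^-2].
I (current) has dimensions [I].

Left side: [I^-2 L^2 M T^-2]
Right side: [I^-2 L^2 M T^-2]

Both sides have the same dimensions, so the equation is dimensionally consistent.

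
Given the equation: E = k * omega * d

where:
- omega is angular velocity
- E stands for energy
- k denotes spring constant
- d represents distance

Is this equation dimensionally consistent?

No

omega (angular velocity) has dimensions [T^-1].
E (energy) has dimensions [L^2 M T^-2].
k (spring constant) has dimensions [M T^-2].
d (distance) has dimensions [L].

Left side: [L^2 M T^-2]
Right side: [L M T^-3]

The two sides have different dimensions, so the equation is NOT dimensionally consistent.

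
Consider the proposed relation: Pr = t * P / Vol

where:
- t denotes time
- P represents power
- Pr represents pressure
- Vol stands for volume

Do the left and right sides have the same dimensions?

Yes

t (time) has dimensions [T].
P (power) has dimensions [L^2 M T^-3].
Pr (pressure) has dimensions [L^-1 M T^-2].
Vol (volume) has dimensions [L^3].

Left side: [L^-1 M T^-2]
Right side: [L^-1 M T^-2]

Both sides have the same dimensions, so the equation is dimensionally consistent.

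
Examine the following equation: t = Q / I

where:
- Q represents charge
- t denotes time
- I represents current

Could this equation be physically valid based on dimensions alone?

Yes

Q (charge) has dimensions [I T].
t (time) has dimensions [T].
I (current) has dimensions [I].

Left side: [T]
Right side: [T]

Both sides have the same dimensions, so the equation is dimensionally consistent.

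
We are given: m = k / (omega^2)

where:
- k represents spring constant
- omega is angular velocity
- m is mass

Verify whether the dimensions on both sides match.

Yes

k (spring constant) has dimensions [M T^-2].
omega (angular velocity) has dimensions [T^-1].
m (mass) has dimensions [M].

Left side: [M]
Right side: [M]

Both sides have the same dimensions, so the equation is dimensionally consistent.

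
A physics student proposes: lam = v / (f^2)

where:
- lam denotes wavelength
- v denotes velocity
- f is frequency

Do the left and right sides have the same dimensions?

No

lam (wavelength) has dimensions [L].
v (velocity) has dimensions [L T^-1].
f (frequency) has dimensions [T^-1].

Left side: [L]
Right side: [L T]

The two sides have different dimensions, so the equation is NOT dimensionally consistent.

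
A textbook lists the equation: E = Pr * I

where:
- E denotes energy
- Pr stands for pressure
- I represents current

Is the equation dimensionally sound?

No

E (energy) has dimensions [L^2 M T^-2].
Pr (pressure) has dimensions [L^-1 M T^-2].
I (current) has dimensions [I].

Left side: [L^2 M T^-2]
Right side: [I L^-1 M T^-2]

The two sides have different dimensions, so the equation is NOT dimensionally consistent.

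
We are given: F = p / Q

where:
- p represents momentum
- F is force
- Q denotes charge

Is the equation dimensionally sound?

No

p (momentum) has dimensions [L M T^-1].
F (force) has dimensions [L M T^-2].
Q (charge) has dimensions [I T].

Left side: [L M T^-2]
Right side: [I^-1 L M T^-2]

The two sides have different dimensions, so the equation is NOT dimensionally consistent.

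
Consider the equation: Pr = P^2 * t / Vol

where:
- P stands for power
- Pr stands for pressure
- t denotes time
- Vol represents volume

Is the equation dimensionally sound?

No

P (power) has dimensions [L^2 M T^-3].
Pr (pressure) has dimensions [L^-1 M T^-2].
t (time) has dimensions [T].
Vol (volume) has dimensions [L^3].

Left side: [L^-1 M T^-2]
Right side: [L M^2 T^-5]

The two sides have different dimensions, so the equation is NOT dimensionally consistent.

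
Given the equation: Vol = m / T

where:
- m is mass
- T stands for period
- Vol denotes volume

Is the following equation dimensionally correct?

No

m (mass) has dimensions [M].
T (period) has dimensions [T].
Vol (volume) has dimensions [L^3].

Left side: [L^3]
Right side: [M T^-1]

The two sides have different dimensions, so the equation is NOT dimensionally consistent.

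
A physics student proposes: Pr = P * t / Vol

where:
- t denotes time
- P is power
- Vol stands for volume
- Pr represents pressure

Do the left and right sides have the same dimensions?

Yes

t (time) has dimensions [T].
P (power) has dimensions [L^2 M T^-3].
Vol (volume) has dimensions [L^3].
Pr (pressure) has dimensions [L^-1 M T^-2].

Left side: [L^-1 M T^-2]
Right side: [L^-1 M T^-2]

Both sides have the same dimensions, so the equation is dimensionally consistent.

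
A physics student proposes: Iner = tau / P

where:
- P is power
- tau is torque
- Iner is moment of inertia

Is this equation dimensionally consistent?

No

P (power) has dimensions [L^2 M T^-3].
tau (torque) has dimensions [L^2 M T^-2].
Iner (moment of inertia) has dimensions [L^2 M].

Left side: [L^2 M]
Right side: [T]

The two sides have different dimensions, so the equation is NOT dimensionally consistent.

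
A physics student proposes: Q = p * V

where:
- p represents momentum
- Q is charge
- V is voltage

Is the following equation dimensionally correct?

No

p (momentum) has dimensions [L M T^-1].
Q (charge) has dimensions [I T].
V (voltage) has dimensions [I^-1 L^2 M T^-3].

Left side: [I T]
Right side: [I^-1 L^3 M^2 T^-4]

The two sides have different dimensions, so the equation is NOT dimensionally consistent.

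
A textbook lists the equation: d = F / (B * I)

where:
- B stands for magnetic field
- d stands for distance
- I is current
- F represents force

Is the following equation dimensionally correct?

Yes

B (magnetic field) has dimensions [I^-1 M T^-2].
d (distance) has dimensions [L].
I (current) has dimensions [I].
F (force) has dimensions [L M T^-2].

Left side: [L]
Right side: [L]

Both sides have the same dimensions, so the equation is dimensionally consistent.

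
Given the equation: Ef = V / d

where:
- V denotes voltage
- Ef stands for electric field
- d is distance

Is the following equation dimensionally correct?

Yes

V (voltage) has dimensions [I^-1 L^2 M T^-3].
Ef (electric field) has dimensions [I^-1 L M T^-3].
d (distance) has dimensions [L].

Left side: [I^-1 L M T^-3]
Right side: [I^-1 L M T^-3]

Both sides have the same dimensions, so the equation is dimensionally consistent.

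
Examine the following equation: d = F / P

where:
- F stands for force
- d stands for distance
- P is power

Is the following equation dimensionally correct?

No

F (force) has dimensions [L M T^-2].
d (distance) has dimensions [L].
P (power) has dimensions [L^2 M T^-3].

Left side: [L]
Right side: [L^-1 T]

The two sides have different dimensions, so the equation is NOT dimensionally consistent.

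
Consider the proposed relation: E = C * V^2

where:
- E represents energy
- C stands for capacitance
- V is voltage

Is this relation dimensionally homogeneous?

Yes

E (energy) has dimensions [L^2 M T^-2].
C (capacitance) has dimensions [I^2 L^-2 M^-1 T^4].
V (voltage) has dimensions [I^-1 L^2 M T^-3].

Left side: [L^2 M T^-2]
Right side: [L^2 M T^-2]

Both sides have the same dimensions, so the equation is dimensionally consistent.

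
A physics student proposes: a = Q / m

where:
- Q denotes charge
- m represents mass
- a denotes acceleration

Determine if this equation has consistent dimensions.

No

Q (charge) has dimensions [I T].
m (mass) has dimensions [M].
a (acceleration) has dimensions [L T^-2].

Left side: [L T^-2]
Right side: [I M^-1 T]

The two sides have different dimensions, so the equation is NOT dimensionally consistent.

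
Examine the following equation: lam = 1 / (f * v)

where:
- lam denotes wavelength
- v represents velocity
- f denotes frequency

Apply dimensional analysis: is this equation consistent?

No

lam (wavelength) has dimensions [L].
v (velocity) has dimensions [L T^-1].
f (frequency) has dimensions [T^-1].

Left side: [L]
Right side: [L^-1 T^2]

The two sides have different dimensions, so the equation is NOT dimensionally consistent.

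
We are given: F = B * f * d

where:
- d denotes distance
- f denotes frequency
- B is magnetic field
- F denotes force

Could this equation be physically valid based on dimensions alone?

No

d (distance) has dimensions [L].
f (frequency) has dimensions [T^-1].
B (magnetic field) has dimensions [I^-1 M T^-2].
F (force) has dimensions [L M T^-2].

Left side: [L M T^-2]
Right side: [I^-1 L M T^-3]

The two sides have different dimensions, so the equation is NOT dimensionally consistent.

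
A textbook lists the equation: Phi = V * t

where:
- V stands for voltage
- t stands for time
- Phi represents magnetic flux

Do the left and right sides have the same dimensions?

Yes

V (voltage) has dimensions [I^-1 L^2 M T^-3].
t (time) has dimensions [T].
Phi (magnetic flux) has dimensions [I^-1 L^2 M T^-2].

Left side: [I^-1 L^2 M T^-2]
Right side: [I^-1 L^2 M T^-2]

Both sides have the same dimensions, so the equation is dimensionally consistent.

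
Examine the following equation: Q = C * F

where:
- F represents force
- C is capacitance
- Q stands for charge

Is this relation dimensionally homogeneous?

No

F (force) has dimensions [L M T^-2].
C (capacitance) has dimensions [I^2 L^-2 M^-1 T^4].
Q (charge) has dimensions [I T].

Left side: [I T]
Right side: [I^2 L^-1 T^2]

The two sides have different dimensions, so the equation is NOT dimensionally consistent.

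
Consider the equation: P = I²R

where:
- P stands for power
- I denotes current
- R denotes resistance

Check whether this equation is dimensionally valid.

Yes

P (power) has dimensions [L^2 M T^-3].
I (current) has dimensions [I].
R (resistance) has dimensions [I^-2 L^2 M T^-3].

Left side: [L^2 M T^-3]
Right side: [L^2 M T^-3]

Both sides have the same dimensions, so the equation is dimensionally consistent.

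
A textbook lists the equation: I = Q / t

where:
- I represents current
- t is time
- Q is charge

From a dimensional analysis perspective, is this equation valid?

Yes

I (current) has dimensions [I].
t (time) has dimensions [T].
Q (charge) has dimensions [I T].

Left side: [I]
Right side: [I]

Both sides have the same dimensions, so the equation is dimensionally consistent.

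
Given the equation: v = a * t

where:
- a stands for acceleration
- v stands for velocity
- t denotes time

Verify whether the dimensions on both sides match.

Yes

a (acceleration) has dimensions [L T^-2].
v (velocity) has dimensions [L T^-1].
t (time) has dimensions [T].

Left side: [L T^-1]
Right side: [L T^-1]

Both sides have the same dimensions, so the equation is dimensionally consistent.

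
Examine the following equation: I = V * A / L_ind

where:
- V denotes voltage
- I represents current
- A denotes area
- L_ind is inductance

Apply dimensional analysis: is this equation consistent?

No

V (voltage) has dimensions [I^-1 L^2 M T^-3].
I (current) has dimensions [I].
A (area) has dimensions [L^2].
L_ind (inductance) has dimensions [I^-2 L^2 M T^-2].

Left side: [I]
Right side: [I L^2 T^-1]

The two sides have different dimensions, so the equation is NOT dimensionally consistent.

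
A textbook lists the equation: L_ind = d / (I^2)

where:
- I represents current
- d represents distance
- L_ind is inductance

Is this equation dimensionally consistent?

No

I (current) has dimensions [I].
d (distance) has dimensions [L].
L_ind (inductance) has dimensions [I^-2 L^2 M T^-2].

Left side: [I^-2 L^2 M T^-2]
Right side: [I^-2 L]

The two sides have different dimensions, so the equation is NOT dimensionally consistent.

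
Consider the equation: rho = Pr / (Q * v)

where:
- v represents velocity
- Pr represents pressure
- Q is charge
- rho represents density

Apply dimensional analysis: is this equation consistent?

No

v (velocity) has dimensions [L T^-1].
Pr (pressure) has dimensions [L^-1 M T^-2].
Q (charge) has dimensions [I T].
rho (density) has dimensions [L^-3 M].

Left side: [L^-3 M]
Right side: [I^-1 L^-2 M T^-2]

The two sides have different dimensions, so the equation is NOT dimensionally consistent.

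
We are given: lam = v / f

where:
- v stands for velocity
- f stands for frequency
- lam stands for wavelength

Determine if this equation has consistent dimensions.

Yes

v (velocity) has dimensions [L T^-1].
f (frequency) has dimensions [T^-1].
lam (wavelength) has dimensions [L].

Left side: [L]
Right side: [L]

Both sides have the same dimensions, so the equation is dimensionally consistent.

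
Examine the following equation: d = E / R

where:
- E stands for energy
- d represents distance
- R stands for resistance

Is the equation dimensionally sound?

No

E (energy) has dimensions [L^2 M T^-2].
d (distance) has dimensions [L].
R (resistance) has dimensions [I^-2 L^2 M T^-3].

Left side: [L]
Right side: [I^2 T]

The two sides have different dimensions, so the equation is NOT dimensionally consistent.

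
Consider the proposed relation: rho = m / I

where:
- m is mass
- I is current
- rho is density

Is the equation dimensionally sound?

No

m (mass) has dimensions [M].
I (current) has dimensions [I].
rho (density) has dimensions [L^-3 M].

Left side: [L^-3 M]
Right side: [I^-1 M]

The two sides have different dimensions, so the equation is NOT dimensionally consistent.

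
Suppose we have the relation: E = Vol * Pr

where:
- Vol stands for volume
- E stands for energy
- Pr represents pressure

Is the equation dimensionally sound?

Yes

Vol (volume) has dimensions [L^3].
E (energy) has dimensions [L^2 M T^-2].
Pr (pressure) has dimensions [L^-1 M T^-2].

Left side: [L^2 M T^-2]
Right side: [L^2 M T^-2]

Both sides have the same dimensions, so the equation is dimensionally consistent.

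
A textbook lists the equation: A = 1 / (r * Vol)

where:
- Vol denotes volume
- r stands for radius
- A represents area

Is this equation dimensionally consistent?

No

Vol (volume) has dimensions [L^3].
r (radius) has dimensions [L].
A (area) has dimensions [L^2].

Left side: [L^2]
Right side: [L^-4]

The two sides have different dimensions, so the equation is NOT dimensionally consistent.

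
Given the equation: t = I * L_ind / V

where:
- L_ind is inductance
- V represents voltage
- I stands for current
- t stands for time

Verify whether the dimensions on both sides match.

Yes

L_ind (inductance) has dimensions [I^-2 L^2 M T^-2].
V (voltage) has dimensions [I^-1 L^2 M T^-3].
I (current) has dimensions [I].
t (time) has dimensions [T].

Left side: [T]
Right side: [T]

Both sides have the same dimensions, so the equation is dimensionally consistent.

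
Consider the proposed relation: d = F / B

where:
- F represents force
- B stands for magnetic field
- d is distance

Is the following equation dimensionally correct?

No

F (force) has dimensions [L M T^-2].
B (magnetic field) has dimensions [I^-1 M T^-2].
d (distance) has dimensions [L].

Left side: [L]
Right side: [I L]

The two sides have different dimensions, so the equation is NOT dimensionally consistent.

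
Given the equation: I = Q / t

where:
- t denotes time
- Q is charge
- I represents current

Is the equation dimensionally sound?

Yes

t (time) has dimensions [T].
Q (charge) has dimensions [I T].
I (current) has dimensions [I].

Left side: [I]
Right side: [I]

Both sides have the same dimensions, so the equation is dimensionally consistent.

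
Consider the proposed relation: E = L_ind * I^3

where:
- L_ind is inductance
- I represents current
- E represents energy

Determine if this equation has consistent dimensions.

No

L_ind (inductance) has dimensions [I^-2 L^2 M T^-2].
I (current) has dimensions [I].
E (energy) has dimensions [L^2 M T^-2].

Left side: [L^2 M T^-2]
Right side: [I L^2 M T^-2]

The two sides have different dimensions, so the equation is NOT dimensionally consistent.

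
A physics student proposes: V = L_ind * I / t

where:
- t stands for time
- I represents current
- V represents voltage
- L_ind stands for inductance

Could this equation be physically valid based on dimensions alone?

Yes

t (time) has dimensions [T].
I (current) has dimensions [I].
V (voltage) has dimensions [I^-1 L^2 M T^-3].
L_ind (inductance) has dimensions [I^-2 L^2 M T^-2].

Left side: [I^-1 L^2 M T^-3]
Right side: [I^-1 L^2 M T^-3]

Both sides have the same dimensions, so the equation is dimensionally consistent.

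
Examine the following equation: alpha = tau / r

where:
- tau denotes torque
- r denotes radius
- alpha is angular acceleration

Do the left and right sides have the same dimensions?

No

tau (torque) has dimensions [L^2 M T^-2].
r (radius) has dimensions [L].
alpha (angular acceleration) has dimensions [T^-2].

Left side: [T^-2]
Right side: [L M T^-2]

The two sides have different dimensions, so the equation is NOT dimensionally consistent.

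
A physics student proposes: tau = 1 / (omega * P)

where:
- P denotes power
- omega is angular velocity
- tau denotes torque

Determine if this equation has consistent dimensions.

No

P (power) has dimensions [L^2 M T^-3].
omega (angular velocity) has dimensions [T^-1].
tau (torque) has dimensions [L^2 M T^-2].

Left side: [L^2 M T^-2]
Right side: [L^-2 M^-1 T^4]

The two sides have different dimensions, so the equation is NOT dimensionally consistent.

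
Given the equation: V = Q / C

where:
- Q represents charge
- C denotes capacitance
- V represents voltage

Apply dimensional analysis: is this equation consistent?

Yes

Q (charge) has dimensions [I T].
C (capacitance) has dimensions [I^2 L^-2 M^-1 T^4].
V (voltage) has dimensions [I^-1 L^2 M T^-3].

Left side: [I^-1 L^2 M T^-3]
Right side: [I^-1 L^2 M T^-3]

Both sides have the same dimensions, so the equation is dimensionally consistent.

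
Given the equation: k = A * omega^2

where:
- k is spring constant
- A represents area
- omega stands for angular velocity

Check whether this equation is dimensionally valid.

No

k (spring constant) has dimensions [M T^-2].
A (area) has dimensions [L^2].
omega (angular velocity) has dimensions [T^-1].

Left side: [M T^-2]
Right side: [L^2 T^-2]

The two sides have different dimensions, so the equation is NOT dimensionally consistent.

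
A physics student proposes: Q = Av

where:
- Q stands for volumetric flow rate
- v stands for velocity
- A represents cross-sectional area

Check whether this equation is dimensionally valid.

Yes

Q (volumetric flow rate) has dimensions [L^3 T^-1].
v (velocity) has dimensions [L T^-1].
A (cross-sectional area) has dimensions [L^2].

Left side: [L^3 T^-1]
Right side: [L^3 T^-1]

Both sides have the same dimensions, so the equation is dimensionally consistent.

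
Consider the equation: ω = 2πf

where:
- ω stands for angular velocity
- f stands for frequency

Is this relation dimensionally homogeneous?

Yes

ω (angular velocity) has dimensions [T^-1].
f (frequency) has dimensions [T^-1].

Left side: [T^-1]
Right side: [T^-1]

Both sides have the same dimensions, so the equation is dimensionally consistent.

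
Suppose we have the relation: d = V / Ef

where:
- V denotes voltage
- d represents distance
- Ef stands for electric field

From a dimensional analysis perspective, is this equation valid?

Yes

V (voltage) has dimensions [I^-1 L^2 M T^-3].
d (distance) has dimensions [L].
Ef (electric field) has dimensions [I^-1 L M T^-3].

Left side: [L]
Right side: [L]

Both sides have the same dimensions, so the equation is dimensionally consistent.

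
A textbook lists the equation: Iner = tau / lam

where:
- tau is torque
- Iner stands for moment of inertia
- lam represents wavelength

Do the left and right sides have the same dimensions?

No

tau (torque) has dimensions [L^2 M T^-2].
Iner (moment of inertia) has dimensions [L^2 M].
lam (wavelength) has dimensions [L].

Left side: [L^2 M]
Right side: [L M T^-2]

The two sides have different dimensions, so the equation is NOT dimensionally consistent.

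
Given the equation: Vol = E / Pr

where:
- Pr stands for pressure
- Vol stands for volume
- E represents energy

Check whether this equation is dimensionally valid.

Yes

Pr (pressure) has dimensions [L^-1 M T^-2].
Vol (volume) has dimensions [L^3].
E (energy) has dimensions [L^2 M T^-2].

Left side: [L^3]
Right side: [L^3]

Both sides have the same dimensions, so the equation is dimensionally consistent.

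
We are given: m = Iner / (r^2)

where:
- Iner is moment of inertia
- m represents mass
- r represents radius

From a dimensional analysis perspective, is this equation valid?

Yes

Iner (moment of inertia) has dimensions [L^2 M].
m (mass) has dimensions [M].
r (radius) has dimensions [L].

Left side: [M]
Right side: [M]

Both sides have the same dimensions, so the equation is dimensionally consistent.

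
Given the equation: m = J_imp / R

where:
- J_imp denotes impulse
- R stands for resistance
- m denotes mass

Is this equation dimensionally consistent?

No

J_imp (impulse) has dimensions [L M T^-1].
R (resistance) has dimensions [I^-2 L^2 M T^-3].
m (mass) has dimensions [M].

Left side: [M]
Right side: [I^2 L^-1 T^2]

The two sides have different dimensions, so the equation is NOT dimensionally consistent.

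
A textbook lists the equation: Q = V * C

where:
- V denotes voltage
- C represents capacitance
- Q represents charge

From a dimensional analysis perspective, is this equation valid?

Yes

V (voltage) has dimensions [I^-1 L^2 M T^-3].
C (capacitance) has dimensions [I^2 L^-2 M^-1 T^4].
Q (charge) has dimensions [I T].

Left side: [I T]
Right side: [I T]

Both sides have the same dimensions, so the equation is dimensionally consistent.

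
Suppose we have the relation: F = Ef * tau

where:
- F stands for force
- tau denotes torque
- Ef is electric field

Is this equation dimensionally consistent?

No

F (force) has dimensions [L M T^-2].
tau (torque) has dimensions [L^2 M T^-2].
Ef (electric field) has dimensions [I^-1 L M T^-3].

Left side: [L M T^-2]
Right side: [I^-1 L^3 M^2 T^-5]

The two sides have different dimensions, so the equation is NOT dimensionally consistent.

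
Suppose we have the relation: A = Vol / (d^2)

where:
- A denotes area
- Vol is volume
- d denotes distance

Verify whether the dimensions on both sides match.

No

A (area) has dimensions [L^2].
Vol (volume) has dimensions [L^3].
d (distance) has dimensions [L].

Left side: [L^2]
Right side: [L]

The two sides have different dimensions, so the equation is NOT dimensionally consistent.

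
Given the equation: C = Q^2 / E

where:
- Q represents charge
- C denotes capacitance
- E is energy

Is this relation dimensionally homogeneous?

Yes

Q (charge) has dimensions [I T].
C (capacitance) has dimensions [I^2 L^-2 M^-1 T^4].
E (energy) has dimensions [L^2 M T^-2].

Left side: [I^2 L^-2 M^-1 T^4]
Right side: [I^2 L^-2 M^-1 T^4]

Both sides have the same dimensions, so the equation is dimensionally consistent.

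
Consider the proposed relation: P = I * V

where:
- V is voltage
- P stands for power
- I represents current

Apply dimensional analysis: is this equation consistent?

Yes

V (voltage) has dimensions [I^-1 L^2 M T^-3].
P (power) has dimensions [L^2 M T^-3].
I (current) has dimensions [I].

Left side: [L^2 M T^-3]
Right side: [L^2 M T^-3]

Both sides have the same dimensions, so the equation is dimensionally consistent.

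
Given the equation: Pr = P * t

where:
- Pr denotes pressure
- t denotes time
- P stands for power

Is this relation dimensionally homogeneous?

No

Pr (pressure) has dimensions [L^-1 M T^-2].
t (time) has dimensions [T].
P (power) has dimensions [L^2 M T^-3].

Left side: [L^-1 M T^-2]
Right side: [L^2 M T^-2]

The two sides have different dimensions, so the equation is NOT dimensionally consistent.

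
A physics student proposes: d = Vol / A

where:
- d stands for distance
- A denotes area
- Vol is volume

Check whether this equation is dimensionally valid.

Yes

d (distance) has dimensions [L].
A (area) has dimensions [L^2].
Vol (volume) has dimensions [L^3].

Left side: [L]
Right side: [L]

Both sides have the same dimensions, so the equation is dimensionally consistent.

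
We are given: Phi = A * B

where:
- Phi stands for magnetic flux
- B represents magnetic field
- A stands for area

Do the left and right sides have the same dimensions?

Yes

Phi (magnetic flux) has dimensions [I^-1 L^2 M T^-2].
B (magnetic field) has dimensions [I^-1 M T^-2].
A (area) has dimensions [L^2].

Left side: [I^-1 L^2 M T^-2]
Right side: [I^-1 L^2 M T^-2]

Both sides have the same dimensions, so the equation is dimensionally consistent.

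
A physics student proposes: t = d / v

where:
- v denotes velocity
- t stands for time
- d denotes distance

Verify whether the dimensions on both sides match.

Yes

v (velocity) has dimensions [L T^-1].
t (time) has dimensions [T].
d (distance) has dimensions [L].

Left side: [T]
Right side: [T]

Both sides have the same dimensions, so the equation is dimensionally consistent.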